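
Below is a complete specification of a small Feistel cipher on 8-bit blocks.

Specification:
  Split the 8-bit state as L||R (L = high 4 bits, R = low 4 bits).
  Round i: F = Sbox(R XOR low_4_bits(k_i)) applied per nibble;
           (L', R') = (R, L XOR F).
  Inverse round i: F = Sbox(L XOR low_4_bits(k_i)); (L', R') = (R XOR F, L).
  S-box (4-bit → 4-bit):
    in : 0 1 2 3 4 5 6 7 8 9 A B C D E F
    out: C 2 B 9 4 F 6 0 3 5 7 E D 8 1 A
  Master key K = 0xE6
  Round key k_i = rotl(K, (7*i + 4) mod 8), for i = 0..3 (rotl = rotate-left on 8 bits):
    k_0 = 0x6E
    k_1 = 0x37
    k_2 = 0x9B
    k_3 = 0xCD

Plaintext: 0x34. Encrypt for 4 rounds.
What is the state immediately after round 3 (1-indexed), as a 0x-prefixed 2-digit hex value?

0xD2

s_0 = plaintext = 0x34
s_1 = Round(s_0, k_0) = 0x44
s_2 = Round(s_1, k_1) = 0x4D
s_3 = Round(s_2, k_2) = 0xD2
s_4 = Round(s_3, k_3) = 0x27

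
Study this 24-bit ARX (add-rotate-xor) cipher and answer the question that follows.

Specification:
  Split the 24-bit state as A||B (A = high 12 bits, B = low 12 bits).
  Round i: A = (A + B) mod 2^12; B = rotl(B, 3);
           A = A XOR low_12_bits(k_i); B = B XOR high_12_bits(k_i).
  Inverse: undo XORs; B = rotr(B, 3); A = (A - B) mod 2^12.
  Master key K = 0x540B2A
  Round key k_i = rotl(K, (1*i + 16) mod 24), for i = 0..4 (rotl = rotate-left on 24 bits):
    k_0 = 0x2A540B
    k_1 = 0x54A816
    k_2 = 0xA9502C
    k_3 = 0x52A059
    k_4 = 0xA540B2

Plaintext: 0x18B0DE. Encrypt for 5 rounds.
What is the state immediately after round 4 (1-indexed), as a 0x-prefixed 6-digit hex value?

0x01A998

s_0 = plaintext = 0x18B0DE
s_1 = Round(s_0, k_0) = 0x662455
s_2 = Round(s_1, k_1) = 0x2A17E0
s_3 = Round(s_2, k_2) = 0xAAD596
s_4 = Round(s_3, k_3) = 0x01A998
s_5 = Round(s_4, k_4) = 0x900690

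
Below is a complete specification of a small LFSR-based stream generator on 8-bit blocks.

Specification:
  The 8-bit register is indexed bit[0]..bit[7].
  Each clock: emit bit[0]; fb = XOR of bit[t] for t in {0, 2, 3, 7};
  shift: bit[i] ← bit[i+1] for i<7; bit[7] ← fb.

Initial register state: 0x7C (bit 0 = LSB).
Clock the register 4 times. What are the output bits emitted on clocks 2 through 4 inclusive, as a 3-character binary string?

011

reg_0 = 0x7C
clock 1: out=0, reg = 0x3E
clock 2: out=0, reg = 0x1F
clock 3: out=1, reg = 0x8F
clock 4: out=1, reg = 0x47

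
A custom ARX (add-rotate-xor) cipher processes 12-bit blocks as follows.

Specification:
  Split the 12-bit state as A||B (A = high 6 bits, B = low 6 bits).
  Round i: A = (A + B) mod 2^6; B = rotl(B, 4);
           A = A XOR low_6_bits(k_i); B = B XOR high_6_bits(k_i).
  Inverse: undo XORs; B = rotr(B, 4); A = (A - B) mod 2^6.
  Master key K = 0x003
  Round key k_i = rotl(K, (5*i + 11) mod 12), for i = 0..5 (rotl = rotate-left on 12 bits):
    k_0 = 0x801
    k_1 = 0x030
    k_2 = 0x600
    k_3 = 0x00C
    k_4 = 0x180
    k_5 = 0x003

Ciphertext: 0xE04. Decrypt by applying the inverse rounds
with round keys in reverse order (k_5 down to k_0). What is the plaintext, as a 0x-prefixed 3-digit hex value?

s_0 = ciphertext = 0xE04
s_1 = InvRound(s_0, k_5) = 0xAD0
s_2 = InvRound(s_1, k_4) = 0x499
s_3 = InvRound(s_2, k_3) = 0xE65
s_4 = InvRound(s_3, k_2) = 0x0B7
s_5 = InvRound(s_4, k_1) = 0x4DF
s_6 = InvRound(s_5, k_0) = 0x4FF

0x4FF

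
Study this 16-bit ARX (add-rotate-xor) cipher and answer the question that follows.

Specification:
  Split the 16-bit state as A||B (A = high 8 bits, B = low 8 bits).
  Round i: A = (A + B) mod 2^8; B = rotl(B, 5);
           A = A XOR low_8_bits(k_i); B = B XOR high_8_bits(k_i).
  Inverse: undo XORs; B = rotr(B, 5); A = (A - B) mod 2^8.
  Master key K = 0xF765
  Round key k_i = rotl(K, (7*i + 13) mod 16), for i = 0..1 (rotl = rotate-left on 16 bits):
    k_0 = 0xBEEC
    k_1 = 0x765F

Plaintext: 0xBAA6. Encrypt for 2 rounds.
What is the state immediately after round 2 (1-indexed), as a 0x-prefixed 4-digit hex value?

0xA93B

s_0 = plaintext = 0xBAA6
s_1 = Round(s_0, k_0) = 0x8C6A
s_2 = Round(s_1, k_1) = 0xA93B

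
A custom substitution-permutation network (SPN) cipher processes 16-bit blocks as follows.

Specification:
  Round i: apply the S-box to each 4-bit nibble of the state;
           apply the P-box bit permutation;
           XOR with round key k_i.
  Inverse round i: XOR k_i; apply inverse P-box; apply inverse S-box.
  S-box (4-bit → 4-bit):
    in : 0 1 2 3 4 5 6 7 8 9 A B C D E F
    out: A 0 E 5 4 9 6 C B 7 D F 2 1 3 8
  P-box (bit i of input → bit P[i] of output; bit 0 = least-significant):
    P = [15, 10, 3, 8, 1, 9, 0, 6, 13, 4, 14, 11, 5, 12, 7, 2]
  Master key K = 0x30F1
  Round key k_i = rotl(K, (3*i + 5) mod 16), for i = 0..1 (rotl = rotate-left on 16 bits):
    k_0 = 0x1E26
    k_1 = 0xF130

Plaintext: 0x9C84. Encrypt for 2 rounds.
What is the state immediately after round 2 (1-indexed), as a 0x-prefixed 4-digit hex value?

s_0 = plaintext = 0x9C84
s_1 = Round(s_0, k_0) = 0x0CDC
s_2 = Round(s_1, k_1) = 0xE526

0xE526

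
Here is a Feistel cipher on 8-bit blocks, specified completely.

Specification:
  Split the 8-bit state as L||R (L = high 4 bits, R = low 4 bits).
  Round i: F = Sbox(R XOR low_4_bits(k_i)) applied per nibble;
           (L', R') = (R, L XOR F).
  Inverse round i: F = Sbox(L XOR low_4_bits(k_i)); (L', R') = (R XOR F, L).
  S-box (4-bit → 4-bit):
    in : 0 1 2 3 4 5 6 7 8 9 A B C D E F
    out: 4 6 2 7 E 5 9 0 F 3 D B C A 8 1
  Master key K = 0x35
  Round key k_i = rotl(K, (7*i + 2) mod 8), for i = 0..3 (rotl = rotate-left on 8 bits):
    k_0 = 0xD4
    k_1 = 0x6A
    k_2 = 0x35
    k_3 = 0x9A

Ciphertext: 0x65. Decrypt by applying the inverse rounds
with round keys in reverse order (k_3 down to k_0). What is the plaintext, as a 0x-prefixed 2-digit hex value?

s_0 = ciphertext = 0x65
s_1 = InvRound(s_0, k_3) = 0x96
s_2 = InvRound(s_1, k_2) = 0xA9
s_3 = InvRound(s_2, k_1) = 0xDA
s_4 = InvRound(s_3, k_0) = 0x9D

0x9D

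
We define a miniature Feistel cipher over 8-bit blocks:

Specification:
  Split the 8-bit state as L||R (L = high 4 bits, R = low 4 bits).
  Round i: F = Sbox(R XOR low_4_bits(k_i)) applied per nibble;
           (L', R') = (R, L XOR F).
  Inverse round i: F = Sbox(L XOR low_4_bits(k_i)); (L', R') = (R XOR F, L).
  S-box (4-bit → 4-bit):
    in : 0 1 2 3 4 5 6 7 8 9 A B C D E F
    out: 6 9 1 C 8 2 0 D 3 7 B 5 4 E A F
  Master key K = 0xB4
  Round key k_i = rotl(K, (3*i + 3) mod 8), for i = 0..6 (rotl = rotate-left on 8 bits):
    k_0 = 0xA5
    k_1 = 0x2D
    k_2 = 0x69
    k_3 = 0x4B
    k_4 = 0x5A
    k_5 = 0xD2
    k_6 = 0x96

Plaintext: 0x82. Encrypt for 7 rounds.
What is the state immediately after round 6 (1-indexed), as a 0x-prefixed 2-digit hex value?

s_0 = plaintext = 0x82
s_1 = Round(s_0, k_0) = 0x25
s_2 = Round(s_1, k_1) = 0x51
s_3 = Round(s_2, k_2) = 0x16
s_4 = Round(s_3, k_3) = 0x6F
s_5 = Round(s_4, k_4) = 0xF4
s_6 = Round(s_5, k_5) = 0x4F
s_7 = Round(s_6, k_6) = 0xF3

0x4F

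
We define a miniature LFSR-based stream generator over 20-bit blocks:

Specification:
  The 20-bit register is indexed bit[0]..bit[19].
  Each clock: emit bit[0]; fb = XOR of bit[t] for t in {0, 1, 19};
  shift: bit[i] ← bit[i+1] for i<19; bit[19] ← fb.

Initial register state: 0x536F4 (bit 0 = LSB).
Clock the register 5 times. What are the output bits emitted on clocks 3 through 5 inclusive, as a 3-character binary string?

101

reg_0 = 0x536F4
clock 1: out=0, reg = 0x29B7A
clock 2: out=0, reg = 0x94DBD
clock 3: out=1, reg = 0x4A6DE
clock 4: out=0, reg = 0xA536F
clock 5: out=1, reg = 0xD29B7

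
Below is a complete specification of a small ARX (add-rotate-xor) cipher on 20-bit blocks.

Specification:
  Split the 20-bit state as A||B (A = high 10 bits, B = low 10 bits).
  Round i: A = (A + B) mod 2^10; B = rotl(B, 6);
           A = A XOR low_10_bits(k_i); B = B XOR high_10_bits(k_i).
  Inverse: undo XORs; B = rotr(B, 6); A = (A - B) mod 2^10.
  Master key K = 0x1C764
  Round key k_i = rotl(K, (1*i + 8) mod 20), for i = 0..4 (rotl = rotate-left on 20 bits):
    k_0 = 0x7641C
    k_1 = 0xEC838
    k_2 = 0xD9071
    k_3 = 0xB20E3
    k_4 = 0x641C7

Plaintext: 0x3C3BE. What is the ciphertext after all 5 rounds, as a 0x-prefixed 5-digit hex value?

s_0 = plaintext = 0x3C3BE
s_1 = Round(s_0, k_0) = 0x2CA62
s_2 = Round(s_1, k_1) = 0xCB314
s_3 = Round(s_2, k_2) = 0x8C655
s_4 = Round(s_3, k_3) = 0x197AD
s_5 = Round(s_4, k_4) = 0x756EA

0x756EA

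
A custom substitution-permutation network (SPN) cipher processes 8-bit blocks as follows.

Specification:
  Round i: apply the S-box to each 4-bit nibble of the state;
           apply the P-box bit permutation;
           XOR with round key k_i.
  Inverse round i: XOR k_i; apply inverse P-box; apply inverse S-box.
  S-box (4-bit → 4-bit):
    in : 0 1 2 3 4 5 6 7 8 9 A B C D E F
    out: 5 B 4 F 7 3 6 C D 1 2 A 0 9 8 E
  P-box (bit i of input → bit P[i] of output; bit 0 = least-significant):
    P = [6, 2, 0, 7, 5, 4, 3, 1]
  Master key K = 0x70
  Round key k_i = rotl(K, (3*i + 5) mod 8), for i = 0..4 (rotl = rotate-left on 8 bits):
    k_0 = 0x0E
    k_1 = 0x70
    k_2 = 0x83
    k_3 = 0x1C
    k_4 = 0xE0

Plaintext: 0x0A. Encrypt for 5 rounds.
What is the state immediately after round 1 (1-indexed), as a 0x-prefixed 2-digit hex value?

0x22

s_0 = plaintext = 0x0A
s_1 = Round(s_0, k_0) = 0x22
s_2 = Round(s_1, k_1) = 0x79
s_3 = Round(s_2, k_2) = 0xC9
s_4 = Round(s_3, k_3) = 0x5C
s_5 = Round(s_4, k_4) = 0xD0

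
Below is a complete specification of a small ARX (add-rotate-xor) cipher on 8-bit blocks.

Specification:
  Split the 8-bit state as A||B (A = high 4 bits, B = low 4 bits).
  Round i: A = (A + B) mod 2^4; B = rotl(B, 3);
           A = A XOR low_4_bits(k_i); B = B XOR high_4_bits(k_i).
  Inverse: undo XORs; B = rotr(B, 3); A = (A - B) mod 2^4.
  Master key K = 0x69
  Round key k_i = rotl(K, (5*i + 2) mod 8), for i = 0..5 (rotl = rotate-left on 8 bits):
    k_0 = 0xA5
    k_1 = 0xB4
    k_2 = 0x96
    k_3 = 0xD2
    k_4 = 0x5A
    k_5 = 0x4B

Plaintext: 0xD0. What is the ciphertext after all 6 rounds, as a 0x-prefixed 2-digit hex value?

0xD4

s_0 = plaintext = 0xD0
s_1 = Round(s_0, k_0) = 0x8A
s_2 = Round(s_1, k_1) = 0x6E
s_3 = Round(s_2, k_2) = 0x2E
s_4 = Round(s_3, k_3) = 0x2A
s_5 = Round(s_4, k_4) = 0x60
s_6 = Round(s_5, k_5) = 0xD4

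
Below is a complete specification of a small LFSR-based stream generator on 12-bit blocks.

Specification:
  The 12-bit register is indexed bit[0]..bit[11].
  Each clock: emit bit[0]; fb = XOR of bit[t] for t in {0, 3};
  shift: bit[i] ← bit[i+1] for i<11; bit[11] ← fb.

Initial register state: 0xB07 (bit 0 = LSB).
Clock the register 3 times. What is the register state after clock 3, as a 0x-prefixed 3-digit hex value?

reg_0 = 0xB07
clock 1: out=1, reg = 0xD83
clock 2: out=1, reg = 0xEC1
clock 3: out=1, reg = 0xF60

0xF60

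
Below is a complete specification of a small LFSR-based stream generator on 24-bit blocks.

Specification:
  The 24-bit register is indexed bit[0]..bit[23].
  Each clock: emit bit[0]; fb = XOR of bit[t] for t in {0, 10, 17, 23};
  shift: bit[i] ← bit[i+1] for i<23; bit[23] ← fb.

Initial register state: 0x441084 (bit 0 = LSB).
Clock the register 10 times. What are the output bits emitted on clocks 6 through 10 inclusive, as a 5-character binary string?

reg_0 = 0x441084
clock 1: out=0, reg = 0x220842
clock 2: out=0, reg = 0x910421
clock 3: out=1, reg = 0xC88210
clock 4: out=0, reg = 0xE44108
clock 5: out=0, reg = 0xF22084
clock 6: out=0, reg = 0x791042
clock 7: out=0, reg = 0x3C8821
clock 8: out=1, reg = 0x9E4410
clock 9: out=0, reg = 0xCF2208
clock 10: out=0, reg = 0x679104

00100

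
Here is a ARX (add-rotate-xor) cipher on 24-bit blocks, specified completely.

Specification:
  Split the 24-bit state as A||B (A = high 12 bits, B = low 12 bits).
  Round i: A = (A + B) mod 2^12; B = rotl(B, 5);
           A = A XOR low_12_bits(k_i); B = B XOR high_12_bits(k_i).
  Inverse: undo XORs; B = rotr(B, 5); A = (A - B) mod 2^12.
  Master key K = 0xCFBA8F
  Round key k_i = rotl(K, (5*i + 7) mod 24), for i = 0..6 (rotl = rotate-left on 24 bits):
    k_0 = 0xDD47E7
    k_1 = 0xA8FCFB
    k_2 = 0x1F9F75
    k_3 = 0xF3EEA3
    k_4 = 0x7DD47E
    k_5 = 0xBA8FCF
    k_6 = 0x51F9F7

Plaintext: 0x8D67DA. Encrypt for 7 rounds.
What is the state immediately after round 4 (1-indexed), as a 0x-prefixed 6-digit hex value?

0xDEBA65

s_0 = plaintext = 0x8D67DA
s_1 = Round(s_0, k_0) = 0x75769B
s_2 = Round(s_1, k_1) = 0x1099E2
s_3 = Round(s_2, k_2) = 0x59EDAA
s_4 = Round(s_3, k_3) = 0xDEBA65
s_5 = Round(s_4, k_4) = 0xC2EB69
s_6 = Round(s_5, k_5) = 0x85869E
s_7 = Round(s_6, k_6) = 0x7016D2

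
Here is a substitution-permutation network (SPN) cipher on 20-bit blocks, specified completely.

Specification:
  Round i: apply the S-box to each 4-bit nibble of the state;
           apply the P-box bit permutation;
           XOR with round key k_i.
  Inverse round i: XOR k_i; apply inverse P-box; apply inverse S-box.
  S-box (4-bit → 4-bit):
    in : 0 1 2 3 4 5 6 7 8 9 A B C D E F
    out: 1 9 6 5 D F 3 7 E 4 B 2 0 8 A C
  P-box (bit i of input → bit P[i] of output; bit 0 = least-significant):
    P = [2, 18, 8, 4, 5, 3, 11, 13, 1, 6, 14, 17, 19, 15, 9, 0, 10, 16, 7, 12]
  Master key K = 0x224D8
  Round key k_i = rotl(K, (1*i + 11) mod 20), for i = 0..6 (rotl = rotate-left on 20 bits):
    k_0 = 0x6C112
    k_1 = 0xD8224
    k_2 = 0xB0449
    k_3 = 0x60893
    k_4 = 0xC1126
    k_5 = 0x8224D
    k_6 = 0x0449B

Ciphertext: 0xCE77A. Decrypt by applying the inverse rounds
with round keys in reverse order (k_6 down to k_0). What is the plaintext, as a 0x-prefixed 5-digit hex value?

s_0 = ciphertext = 0xCE77A
s_1 = InvRound(s_0, k_6) = 0x95B12
s_2 = InvRound(s_1, k_5) = 0xED784
s_3 = InvRound(s_2, k_4) = 0x3240C
s_4 = InvRound(s_3, k_3) = 0x7D08A
s_5 = InvRound(s_4, k_2) = 0x4A7CB
s_6 = InvRound(s_5, k_1) = 0x716A3
s_7 = InvRound(s_6, k_0) = 0x5890F

0x5890F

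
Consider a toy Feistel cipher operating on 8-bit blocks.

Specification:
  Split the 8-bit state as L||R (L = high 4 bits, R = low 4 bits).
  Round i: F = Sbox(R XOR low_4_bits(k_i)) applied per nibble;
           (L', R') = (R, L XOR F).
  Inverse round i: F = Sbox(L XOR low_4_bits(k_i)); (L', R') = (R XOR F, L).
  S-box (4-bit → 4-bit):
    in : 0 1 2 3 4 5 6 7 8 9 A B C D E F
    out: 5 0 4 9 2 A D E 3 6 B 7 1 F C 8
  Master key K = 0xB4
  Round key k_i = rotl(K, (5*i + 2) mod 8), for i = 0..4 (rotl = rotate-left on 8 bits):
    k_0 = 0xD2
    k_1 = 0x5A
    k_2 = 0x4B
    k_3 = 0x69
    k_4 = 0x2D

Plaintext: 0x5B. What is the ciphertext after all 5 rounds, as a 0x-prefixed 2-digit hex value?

s_0 = plaintext = 0x5B
s_1 = Round(s_0, k_0) = 0xB3
s_2 = Round(s_1, k_1) = 0x3D
s_3 = Round(s_2, k_2) = 0xDE
s_4 = Round(s_3, k_3) = 0xE3
s_5 = Round(s_4, k_4) = 0x32

0x32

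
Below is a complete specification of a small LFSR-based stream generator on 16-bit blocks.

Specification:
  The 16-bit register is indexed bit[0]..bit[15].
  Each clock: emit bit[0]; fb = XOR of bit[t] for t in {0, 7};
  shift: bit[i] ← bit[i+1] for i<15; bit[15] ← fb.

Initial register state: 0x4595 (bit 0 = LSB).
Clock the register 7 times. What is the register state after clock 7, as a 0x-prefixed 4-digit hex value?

reg_0 = 0x4595
clock 1: out=1, reg = 0x22CA
clock 2: out=0, reg = 0x9165
clock 3: out=1, reg = 0xC8B2
clock 4: out=0, reg = 0xE459
clock 5: out=1, reg = 0xF22C
clock 6: out=0, reg = 0x7916
clock 7: out=0, reg = 0x3C8B

0x3C8B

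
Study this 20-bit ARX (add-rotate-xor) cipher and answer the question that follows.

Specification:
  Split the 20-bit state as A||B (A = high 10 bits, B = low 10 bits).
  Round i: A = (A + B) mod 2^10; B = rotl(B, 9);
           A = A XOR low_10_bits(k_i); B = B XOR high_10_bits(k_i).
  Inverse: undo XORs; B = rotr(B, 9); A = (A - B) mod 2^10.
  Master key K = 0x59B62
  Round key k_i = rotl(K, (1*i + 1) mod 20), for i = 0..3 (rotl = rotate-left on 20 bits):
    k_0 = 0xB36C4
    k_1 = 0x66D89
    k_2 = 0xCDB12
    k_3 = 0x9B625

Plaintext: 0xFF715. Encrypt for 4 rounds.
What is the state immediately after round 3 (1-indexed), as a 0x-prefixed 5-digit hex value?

0xB7AAA

s_0 = plaintext = 0xFF715
s_1 = Round(s_0, k_0) = 0x75947
s_2 = Round(s_1, k_1) = 0xA5338
s_3 = Round(s_2, k_2) = 0xB7AAA
s_4 = Round(s_3, k_3) = 0xEB738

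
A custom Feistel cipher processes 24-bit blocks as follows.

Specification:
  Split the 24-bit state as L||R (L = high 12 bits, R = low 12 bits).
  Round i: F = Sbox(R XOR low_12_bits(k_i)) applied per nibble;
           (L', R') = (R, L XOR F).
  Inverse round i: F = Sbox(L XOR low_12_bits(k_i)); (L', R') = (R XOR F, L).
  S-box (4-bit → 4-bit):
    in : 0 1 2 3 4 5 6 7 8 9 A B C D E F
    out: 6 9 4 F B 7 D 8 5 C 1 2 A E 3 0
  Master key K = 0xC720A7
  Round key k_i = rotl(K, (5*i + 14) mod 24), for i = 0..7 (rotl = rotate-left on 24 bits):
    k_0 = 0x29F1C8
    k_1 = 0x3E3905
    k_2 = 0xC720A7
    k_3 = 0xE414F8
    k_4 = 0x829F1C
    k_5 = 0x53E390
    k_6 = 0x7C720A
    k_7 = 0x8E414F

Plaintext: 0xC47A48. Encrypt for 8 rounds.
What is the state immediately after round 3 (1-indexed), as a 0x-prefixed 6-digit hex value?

0x2D3A9A

s_0 = plaintext = 0xC47A48
s_1 = Round(s_0, k_0) = 0xA48E11
s_2 = Round(s_1, k_1) = 0xE112D3
s_3 = Round(s_2, k_2) = 0x2D3A9A
s_4 = Round(s_3, k_3) = 0xA9A107
s_5 = Round(s_4, k_4) = 0x107908
s_6 = Round(s_5, k_5) = 0x9080C2
s_7 = Round(s_6, k_6) = 0x0C2DAD
s_8 = Round(s_7, k_7) = 0xDADAF6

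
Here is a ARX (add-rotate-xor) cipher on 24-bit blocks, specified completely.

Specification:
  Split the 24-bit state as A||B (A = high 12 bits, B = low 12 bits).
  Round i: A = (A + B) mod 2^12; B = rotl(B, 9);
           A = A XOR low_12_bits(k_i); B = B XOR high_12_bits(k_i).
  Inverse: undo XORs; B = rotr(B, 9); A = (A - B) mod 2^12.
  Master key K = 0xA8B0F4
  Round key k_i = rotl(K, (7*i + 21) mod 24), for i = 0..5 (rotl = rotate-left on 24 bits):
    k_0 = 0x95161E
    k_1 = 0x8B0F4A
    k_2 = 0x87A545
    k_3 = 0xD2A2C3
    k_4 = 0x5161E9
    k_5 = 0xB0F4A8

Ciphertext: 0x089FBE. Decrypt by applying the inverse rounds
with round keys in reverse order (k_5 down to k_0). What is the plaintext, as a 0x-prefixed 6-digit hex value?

s_0 = ciphertext = 0x089FBE
s_1 = InvRound(s_0, k_5) = 0xE9758A
s_2 = InvRound(s_1, k_4) = 0xA9E4E0
s_3 = InvRound(s_2, k_3) = 0xA09E54
s_4 = InvRound(s_3, k_2) = 0xDD9173
s_5 = InvRound(s_4, k_1) = 0x477E1C
s_6 = InvRound(s_5, k_0) = 0x7FEA6B

0x7FEA6B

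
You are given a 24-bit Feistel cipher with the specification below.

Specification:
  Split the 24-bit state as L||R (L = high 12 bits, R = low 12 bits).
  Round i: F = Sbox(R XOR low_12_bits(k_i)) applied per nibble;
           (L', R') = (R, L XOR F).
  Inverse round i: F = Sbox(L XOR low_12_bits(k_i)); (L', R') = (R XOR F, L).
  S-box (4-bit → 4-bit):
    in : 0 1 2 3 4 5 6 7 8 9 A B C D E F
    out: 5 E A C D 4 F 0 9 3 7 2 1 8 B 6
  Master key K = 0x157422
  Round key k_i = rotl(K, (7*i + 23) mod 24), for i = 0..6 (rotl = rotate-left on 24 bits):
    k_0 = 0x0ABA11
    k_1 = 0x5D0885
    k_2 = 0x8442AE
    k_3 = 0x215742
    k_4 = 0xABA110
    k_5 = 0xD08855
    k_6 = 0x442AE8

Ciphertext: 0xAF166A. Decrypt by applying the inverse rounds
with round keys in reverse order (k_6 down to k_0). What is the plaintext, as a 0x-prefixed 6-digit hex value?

0xA42E53

s_0 = ciphertext = 0xAF166A
s_1 = InvRound(s_0, k_6) = 0x389AF1
s_2 = InvRound(s_1, k_5) = 0x870389
s_3 = InvRound(s_2, k_4) = 0x07C870
s_4 = InvRound(s_3, k_3) = 0x8BB07C
s_5 = InvRound(s_4, k_2) = 0x7988BB
s_6 = InvRound(s_5, k_1) = 0xE53798
s_7 = InvRound(s_6, k_0) = 0xA42E53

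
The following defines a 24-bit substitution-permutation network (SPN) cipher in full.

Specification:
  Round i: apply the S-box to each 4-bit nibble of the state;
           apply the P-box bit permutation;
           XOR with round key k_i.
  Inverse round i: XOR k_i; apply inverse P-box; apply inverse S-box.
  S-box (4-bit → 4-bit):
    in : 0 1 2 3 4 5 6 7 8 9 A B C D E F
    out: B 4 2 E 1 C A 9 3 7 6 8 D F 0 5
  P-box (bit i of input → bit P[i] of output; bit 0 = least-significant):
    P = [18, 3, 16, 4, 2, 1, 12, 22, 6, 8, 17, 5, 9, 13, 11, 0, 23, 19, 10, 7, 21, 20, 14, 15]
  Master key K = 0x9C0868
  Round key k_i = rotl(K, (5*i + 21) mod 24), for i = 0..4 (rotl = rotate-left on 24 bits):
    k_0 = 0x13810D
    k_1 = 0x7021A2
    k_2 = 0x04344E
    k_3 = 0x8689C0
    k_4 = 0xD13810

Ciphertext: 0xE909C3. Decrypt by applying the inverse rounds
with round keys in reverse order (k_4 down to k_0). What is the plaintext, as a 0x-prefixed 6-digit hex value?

s_0 = ciphertext = 0xE909C3
s_1 = InvRound(s_0, k_4) = 0x8668AB
s_2 = InvRound(s_1, k_3) = 0x5E6022
s_3 = InvRound(s_2, k_2) = 0xAAECC2
s_4 = InvRound(s_3, k_1) = 0x391DBE
s_5 = InvRound(s_4, k_0) = 0x7355AB

0x7355AB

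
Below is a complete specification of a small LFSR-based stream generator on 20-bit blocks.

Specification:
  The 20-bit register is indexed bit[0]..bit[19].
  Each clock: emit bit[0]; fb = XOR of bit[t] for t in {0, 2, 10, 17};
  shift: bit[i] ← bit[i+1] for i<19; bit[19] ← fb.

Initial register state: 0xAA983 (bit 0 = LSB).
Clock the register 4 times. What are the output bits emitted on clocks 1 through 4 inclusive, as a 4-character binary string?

1100

reg_0 = 0xAA983
clock 1: out=1, reg = 0x554C1
clock 2: out=1, reg = 0x2AA60
clock 3: out=0, reg = 0x95530
clock 4: out=0, reg = 0xCAA98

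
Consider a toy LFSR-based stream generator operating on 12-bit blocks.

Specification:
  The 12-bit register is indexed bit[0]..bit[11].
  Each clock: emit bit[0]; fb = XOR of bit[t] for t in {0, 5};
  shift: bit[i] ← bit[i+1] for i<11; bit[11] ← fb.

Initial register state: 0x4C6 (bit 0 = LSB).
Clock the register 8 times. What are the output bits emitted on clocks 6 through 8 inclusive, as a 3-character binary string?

reg_0 = 0x4C6
clock 1: out=0, reg = 0x263
clock 2: out=1, reg = 0x131
clock 3: out=1, reg = 0x098
clock 4: out=0, reg = 0x04C
clock 5: out=0, reg = 0x026
clock 6: out=0, reg = 0x813
clock 7: out=1, reg = 0xC09
clock 8: out=1, reg = 0xE04

011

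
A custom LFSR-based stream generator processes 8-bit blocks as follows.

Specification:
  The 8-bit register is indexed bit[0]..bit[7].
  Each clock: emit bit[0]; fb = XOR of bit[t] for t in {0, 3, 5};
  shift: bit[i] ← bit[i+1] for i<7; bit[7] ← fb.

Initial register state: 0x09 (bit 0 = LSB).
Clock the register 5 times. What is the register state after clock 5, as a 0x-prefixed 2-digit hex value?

reg_0 = 0x09
clock 1: out=1, reg = 0x04
clock 2: out=0, reg = 0x02
clock 3: out=0, reg = 0x01
clock 4: out=1, reg = 0x80
clock 5: out=0, reg = 0x40

0x40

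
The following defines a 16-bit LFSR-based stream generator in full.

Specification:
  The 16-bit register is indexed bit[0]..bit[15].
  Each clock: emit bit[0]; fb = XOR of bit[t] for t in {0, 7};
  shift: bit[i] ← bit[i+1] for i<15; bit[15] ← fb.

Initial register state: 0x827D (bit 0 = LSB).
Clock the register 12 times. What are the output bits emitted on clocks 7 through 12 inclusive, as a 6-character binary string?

reg_0 = 0x827D
clock 1: out=1, reg = 0xC13E
clock 2: out=0, reg = 0x609F
clock 3: out=1, reg = 0x304F
clock 4: out=1, reg = 0x9827
clock 5: out=1, reg = 0xCC13
clock 6: out=1, reg = 0xE609
clock 7: out=1, reg = 0xF304
clock 8: out=0, reg = 0x7982
clock 9: out=0, reg = 0xBCC1
clock 10: out=1, reg = 0x5E60
clock 11: out=0, reg = 0x2F30
clock 12: out=0, reg = 0x1798

100100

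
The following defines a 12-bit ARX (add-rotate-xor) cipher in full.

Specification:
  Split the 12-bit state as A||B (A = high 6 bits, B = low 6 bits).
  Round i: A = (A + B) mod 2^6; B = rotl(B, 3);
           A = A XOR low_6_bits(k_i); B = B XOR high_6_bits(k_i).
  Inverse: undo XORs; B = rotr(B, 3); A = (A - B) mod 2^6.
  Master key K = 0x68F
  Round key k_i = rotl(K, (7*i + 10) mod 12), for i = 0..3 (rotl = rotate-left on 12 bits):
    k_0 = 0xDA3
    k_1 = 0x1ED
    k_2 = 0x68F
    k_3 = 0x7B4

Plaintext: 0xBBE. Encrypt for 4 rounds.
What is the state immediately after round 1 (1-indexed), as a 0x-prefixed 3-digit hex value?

0x3C1

s_0 = plaintext = 0xBBE
s_1 = Round(s_0, k_0) = 0x3C1
s_2 = Round(s_1, k_1) = 0xF4F
s_3 = Round(s_2, k_2) = 0x0E3
s_4 = Round(s_3, k_3) = 0x482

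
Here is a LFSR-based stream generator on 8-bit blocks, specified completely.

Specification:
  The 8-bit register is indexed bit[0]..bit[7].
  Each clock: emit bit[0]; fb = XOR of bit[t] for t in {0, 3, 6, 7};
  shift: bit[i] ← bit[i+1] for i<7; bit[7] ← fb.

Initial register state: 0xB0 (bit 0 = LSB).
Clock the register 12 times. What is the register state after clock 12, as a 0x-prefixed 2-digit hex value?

reg_0 = 0xB0
clock 1: out=0, reg = 0xD8
clock 2: out=0, reg = 0xEC
clock 3: out=0, reg = 0xF6
clock 4: out=0, reg = 0x7B
clock 5: out=1, reg = 0xBD
clock 6: out=1, reg = 0xDE
clock 7: out=0, reg = 0xEF
clock 8: out=1, reg = 0x77
clock 9: out=1, reg = 0x3B
clock 10: out=1, reg = 0x1D
clock 11: out=1, reg = 0x0E
clock 12: out=0, reg = 0x87

0x87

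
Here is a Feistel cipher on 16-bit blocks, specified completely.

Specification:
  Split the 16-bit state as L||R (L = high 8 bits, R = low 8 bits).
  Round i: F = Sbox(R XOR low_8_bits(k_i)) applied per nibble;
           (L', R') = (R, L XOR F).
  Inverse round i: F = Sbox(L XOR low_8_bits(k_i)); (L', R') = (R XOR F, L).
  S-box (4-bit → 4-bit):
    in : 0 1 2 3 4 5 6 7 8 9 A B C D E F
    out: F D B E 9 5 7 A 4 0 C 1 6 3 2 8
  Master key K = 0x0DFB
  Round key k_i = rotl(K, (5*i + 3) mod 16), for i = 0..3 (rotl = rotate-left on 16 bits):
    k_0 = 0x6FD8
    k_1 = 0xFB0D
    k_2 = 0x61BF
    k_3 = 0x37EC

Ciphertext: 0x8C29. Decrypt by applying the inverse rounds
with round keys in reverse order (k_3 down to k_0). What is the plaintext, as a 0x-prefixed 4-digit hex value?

s_0 = ciphertext = 0x8C29
s_1 = InvRound(s_0, k_3) = 0x568C
s_2 = InvRound(s_1, k_2) = 0xAC56
s_3 = InvRound(s_2, k_1) = 0x9BAC
s_4 = InvRound(s_3, k_0) = 0x329B

0x329B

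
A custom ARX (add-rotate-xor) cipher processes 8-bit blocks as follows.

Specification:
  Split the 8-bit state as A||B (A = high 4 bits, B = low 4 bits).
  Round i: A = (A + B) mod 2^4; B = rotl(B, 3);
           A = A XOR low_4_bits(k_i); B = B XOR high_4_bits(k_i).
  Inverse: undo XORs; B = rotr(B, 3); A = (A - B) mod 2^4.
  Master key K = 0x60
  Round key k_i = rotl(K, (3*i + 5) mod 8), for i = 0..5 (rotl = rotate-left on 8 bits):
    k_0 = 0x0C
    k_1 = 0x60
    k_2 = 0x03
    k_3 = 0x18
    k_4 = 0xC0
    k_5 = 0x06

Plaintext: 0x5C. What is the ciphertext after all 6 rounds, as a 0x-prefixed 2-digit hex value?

s_0 = plaintext = 0x5C
s_1 = Round(s_0, k_0) = 0xD6
s_2 = Round(s_1, k_1) = 0x35
s_3 = Round(s_2, k_2) = 0xBA
s_4 = Round(s_3, k_3) = 0xD4
s_5 = Round(s_4, k_4) = 0x1E
s_6 = Round(s_5, k_5) = 0x97

0x97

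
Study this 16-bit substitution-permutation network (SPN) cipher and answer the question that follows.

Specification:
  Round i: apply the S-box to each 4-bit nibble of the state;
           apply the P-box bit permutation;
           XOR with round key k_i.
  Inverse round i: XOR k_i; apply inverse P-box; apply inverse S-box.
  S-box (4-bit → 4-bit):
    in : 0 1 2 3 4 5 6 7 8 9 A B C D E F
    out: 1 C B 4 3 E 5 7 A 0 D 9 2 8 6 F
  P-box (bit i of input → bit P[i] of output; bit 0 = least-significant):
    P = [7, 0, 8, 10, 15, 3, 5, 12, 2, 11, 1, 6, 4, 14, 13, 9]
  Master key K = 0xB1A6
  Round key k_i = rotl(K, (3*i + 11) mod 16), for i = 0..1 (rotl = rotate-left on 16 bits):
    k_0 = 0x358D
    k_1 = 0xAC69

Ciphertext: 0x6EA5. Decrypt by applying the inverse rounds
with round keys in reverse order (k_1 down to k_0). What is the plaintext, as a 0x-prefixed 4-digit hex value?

0x1222

s_0 = ciphertext = 0x6EA5
s_1 = InvRound(s_0, k_1) = 0x8B40
s_2 = InvRound(s_1, k_0) = 0x1222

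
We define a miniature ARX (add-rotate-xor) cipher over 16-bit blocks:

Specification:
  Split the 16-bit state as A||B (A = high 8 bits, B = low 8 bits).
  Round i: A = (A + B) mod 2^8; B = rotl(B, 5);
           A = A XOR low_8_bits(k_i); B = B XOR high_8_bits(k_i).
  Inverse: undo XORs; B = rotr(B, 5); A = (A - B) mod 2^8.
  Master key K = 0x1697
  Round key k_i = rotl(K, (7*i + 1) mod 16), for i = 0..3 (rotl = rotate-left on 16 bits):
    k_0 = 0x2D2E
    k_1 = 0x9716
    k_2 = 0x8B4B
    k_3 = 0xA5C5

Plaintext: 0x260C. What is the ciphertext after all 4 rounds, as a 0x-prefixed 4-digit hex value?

0xB3DC

s_0 = plaintext = 0x260C
s_1 = Round(s_0, k_0) = 0x1CAC
s_2 = Round(s_1, k_1) = 0xDE02
s_3 = Round(s_2, k_2) = 0xABCB
s_4 = Round(s_3, k_3) = 0xB3DC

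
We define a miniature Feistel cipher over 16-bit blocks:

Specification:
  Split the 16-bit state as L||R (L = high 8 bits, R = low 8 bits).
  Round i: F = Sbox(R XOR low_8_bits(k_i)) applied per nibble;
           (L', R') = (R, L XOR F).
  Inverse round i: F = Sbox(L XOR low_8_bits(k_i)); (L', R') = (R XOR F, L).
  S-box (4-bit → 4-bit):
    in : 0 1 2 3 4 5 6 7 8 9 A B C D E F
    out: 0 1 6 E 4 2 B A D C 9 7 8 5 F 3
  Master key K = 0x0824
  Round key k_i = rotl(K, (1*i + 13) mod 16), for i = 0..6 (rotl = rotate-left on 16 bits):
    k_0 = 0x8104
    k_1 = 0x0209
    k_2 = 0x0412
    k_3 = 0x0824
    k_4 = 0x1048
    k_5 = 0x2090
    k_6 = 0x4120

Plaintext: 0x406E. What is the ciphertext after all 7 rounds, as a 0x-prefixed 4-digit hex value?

0x3EFA

s_0 = plaintext = 0x406E
s_1 = Round(s_0, k_0) = 0x6EF9
s_2 = Round(s_1, k_1) = 0xF95E
s_3 = Round(s_2, k_2) = 0x5EB1
s_4 = Round(s_3, k_3) = 0xB19C
s_5 = Round(s_4, k_4) = 0x9CE5
s_6 = Round(s_5, k_5) = 0xE53E
s_7 = Round(s_6, k_6) = 0x3EFA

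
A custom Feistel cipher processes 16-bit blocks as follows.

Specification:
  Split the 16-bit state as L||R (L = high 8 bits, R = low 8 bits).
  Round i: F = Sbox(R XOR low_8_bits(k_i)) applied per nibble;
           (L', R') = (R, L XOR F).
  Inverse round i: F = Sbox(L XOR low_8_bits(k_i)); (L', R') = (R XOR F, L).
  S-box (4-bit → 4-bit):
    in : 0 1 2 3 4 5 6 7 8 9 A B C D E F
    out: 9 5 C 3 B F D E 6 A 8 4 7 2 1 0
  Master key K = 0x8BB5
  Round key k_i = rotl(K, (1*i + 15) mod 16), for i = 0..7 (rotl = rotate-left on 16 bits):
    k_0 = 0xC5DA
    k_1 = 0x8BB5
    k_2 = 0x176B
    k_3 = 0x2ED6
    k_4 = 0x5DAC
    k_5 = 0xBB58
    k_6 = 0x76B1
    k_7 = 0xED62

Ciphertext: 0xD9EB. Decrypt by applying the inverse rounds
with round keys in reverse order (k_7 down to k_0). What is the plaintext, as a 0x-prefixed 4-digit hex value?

s_0 = ciphertext = 0xD9EB
s_1 = InvRound(s_0, k_7) = 0xAFD9
s_2 = InvRound(s_1, k_6) = 0x88AF
s_3 = InvRound(s_2, k_5) = 0x8688
s_4 = InvRound(s_3, k_4) = 0x4086
s_5 = InvRound(s_4, k_3) = 0x2B40
s_6 = InvRound(s_5, k_2) = 0xF92B
s_7 = InvRound(s_6, k_1) = 0x9CF9
s_8 = InvRound(s_7, k_0) = 0x449C

0x449C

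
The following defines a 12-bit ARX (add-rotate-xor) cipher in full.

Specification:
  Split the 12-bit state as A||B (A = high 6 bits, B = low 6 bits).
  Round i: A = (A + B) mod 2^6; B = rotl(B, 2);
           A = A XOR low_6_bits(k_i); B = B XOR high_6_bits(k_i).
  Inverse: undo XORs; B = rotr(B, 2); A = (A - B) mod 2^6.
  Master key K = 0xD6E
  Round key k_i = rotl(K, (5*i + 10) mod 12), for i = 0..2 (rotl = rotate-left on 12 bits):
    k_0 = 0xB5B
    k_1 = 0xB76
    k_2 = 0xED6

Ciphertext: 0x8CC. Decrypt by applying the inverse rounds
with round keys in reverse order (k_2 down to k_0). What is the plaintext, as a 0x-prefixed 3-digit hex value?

0xDDA

s_0 = ciphertext = 0x8CC
s_1 = InvRound(s_0, k_2) = 0xE3D
s_2 = InvRound(s_1, k_1) = 0x284
s_3 = InvRound(s_2, k_0) = 0xDDA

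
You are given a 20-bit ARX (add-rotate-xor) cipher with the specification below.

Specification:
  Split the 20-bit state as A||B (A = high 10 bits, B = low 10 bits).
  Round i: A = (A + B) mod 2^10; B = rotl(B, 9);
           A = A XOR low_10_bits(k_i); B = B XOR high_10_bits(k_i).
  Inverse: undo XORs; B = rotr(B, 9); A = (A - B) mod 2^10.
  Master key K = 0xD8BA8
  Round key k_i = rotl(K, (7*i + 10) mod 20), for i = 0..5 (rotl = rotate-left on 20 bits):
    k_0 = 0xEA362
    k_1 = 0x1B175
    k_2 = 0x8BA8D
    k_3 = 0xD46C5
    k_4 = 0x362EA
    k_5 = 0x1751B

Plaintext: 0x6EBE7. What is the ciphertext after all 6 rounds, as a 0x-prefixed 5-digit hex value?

0x51AC4

s_0 = plaintext = 0x6EBE7
s_1 = Round(s_0, k_0) = 0xB0C5B
s_2 = Round(s_1, k_1) = 0x9AE41
s_3 = Round(s_2, k_2) = 0x8850E
s_4 = Round(s_3, k_3) = 0x7ABD6
s_5 = Round(s_4, k_4) = 0xCA933
s_6 = Round(s_5, k_5) = 0x51AC4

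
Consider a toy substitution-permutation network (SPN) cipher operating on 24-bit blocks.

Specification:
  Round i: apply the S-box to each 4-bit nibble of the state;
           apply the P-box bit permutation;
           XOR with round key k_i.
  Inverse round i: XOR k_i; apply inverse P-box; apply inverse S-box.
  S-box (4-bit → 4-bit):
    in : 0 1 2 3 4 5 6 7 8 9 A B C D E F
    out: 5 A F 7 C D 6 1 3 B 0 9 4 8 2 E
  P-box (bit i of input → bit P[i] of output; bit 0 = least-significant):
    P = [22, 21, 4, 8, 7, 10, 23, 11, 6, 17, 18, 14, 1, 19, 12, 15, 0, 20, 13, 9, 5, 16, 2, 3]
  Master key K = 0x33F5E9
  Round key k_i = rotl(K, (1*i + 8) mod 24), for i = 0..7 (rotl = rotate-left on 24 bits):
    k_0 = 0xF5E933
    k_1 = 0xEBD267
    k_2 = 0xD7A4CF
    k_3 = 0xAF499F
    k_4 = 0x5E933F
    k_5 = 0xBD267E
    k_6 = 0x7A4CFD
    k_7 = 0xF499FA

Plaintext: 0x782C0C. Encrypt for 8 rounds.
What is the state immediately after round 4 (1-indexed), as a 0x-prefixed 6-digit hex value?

0xA25A2E

s_0 = plaintext = 0x782C0C
s_1 = Round(s_0, k_0) = 0x697980
s_2 = Round(s_1, k_1) = 0xB894B0
s_3 = Round(s_2, k_2) = 0x8B6C74
s_4 = Round(s_3, k_3) = 0xA25A2E
s_5 = Round(s_4, k_4) = 0xEE2DBC
s_6 = Round(s_5, k_5) = 0xA4FEEC
s_7 = Round(s_6, k_6) = 0x70FAED
s_8 = Round(s_7, k_7) = 0xFC2CDB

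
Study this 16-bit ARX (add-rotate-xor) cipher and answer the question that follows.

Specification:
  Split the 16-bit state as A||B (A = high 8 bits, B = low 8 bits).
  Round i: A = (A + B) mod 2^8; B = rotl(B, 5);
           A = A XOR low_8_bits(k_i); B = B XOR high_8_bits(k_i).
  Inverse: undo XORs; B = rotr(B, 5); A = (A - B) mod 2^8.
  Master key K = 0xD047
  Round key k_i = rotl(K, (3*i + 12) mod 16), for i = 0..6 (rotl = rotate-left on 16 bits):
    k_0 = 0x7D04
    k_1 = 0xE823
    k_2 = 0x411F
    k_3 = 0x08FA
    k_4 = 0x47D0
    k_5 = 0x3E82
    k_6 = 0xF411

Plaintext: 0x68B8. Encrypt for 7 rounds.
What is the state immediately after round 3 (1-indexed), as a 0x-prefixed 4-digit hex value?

0x4DF5

s_0 = plaintext = 0x68B8
s_1 = Round(s_0, k_0) = 0x246A
s_2 = Round(s_1, k_1) = 0xADA5
s_3 = Round(s_2, k_2) = 0x4DF5
s_4 = Round(s_3, k_3) = 0xB8B6
s_5 = Round(s_4, k_4) = 0xBE91
s_6 = Round(s_5, k_5) = 0xCD0C
s_7 = Round(s_6, k_6) = 0xC875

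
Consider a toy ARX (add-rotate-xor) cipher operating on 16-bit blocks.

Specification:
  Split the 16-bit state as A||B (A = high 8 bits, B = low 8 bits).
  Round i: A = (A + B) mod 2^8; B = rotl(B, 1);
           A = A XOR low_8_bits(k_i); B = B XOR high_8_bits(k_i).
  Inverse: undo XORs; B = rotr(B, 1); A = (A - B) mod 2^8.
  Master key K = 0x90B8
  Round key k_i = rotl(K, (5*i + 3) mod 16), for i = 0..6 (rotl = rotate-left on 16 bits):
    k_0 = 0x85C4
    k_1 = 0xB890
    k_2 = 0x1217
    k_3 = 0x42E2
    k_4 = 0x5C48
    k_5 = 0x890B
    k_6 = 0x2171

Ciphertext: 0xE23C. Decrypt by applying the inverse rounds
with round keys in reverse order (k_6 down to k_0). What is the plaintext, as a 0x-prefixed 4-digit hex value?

s_0 = ciphertext = 0xE23C
s_1 = InvRound(s_0, k_6) = 0x058E
s_2 = InvRound(s_1, k_5) = 0x8B83
s_3 = InvRound(s_2, k_4) = 0xD4EF
s_4 = InvRound(s_3, k_3) = 0x60D6
s_5 = InvRound(s_4, k_2) = 0x1562
s_6 = InvRound(s_5, k_1) = 0x186D
s_7 = InvRound(s_6, k_0) = 0x6874

0x6874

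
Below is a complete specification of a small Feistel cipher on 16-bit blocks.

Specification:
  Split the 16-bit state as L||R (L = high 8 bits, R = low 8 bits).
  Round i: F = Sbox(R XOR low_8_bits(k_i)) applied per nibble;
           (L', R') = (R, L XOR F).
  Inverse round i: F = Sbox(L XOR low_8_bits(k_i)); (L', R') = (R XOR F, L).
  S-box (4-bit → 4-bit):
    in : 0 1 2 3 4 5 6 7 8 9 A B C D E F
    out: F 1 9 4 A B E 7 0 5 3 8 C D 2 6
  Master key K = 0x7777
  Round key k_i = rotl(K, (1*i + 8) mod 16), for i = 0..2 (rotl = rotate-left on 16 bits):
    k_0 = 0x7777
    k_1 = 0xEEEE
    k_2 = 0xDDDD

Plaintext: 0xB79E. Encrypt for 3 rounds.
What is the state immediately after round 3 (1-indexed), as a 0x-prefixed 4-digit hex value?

s_0 = plaintext = 0xB79E
s_1 = Round(s_0, k_0) = 0x9E92
s_2 = Round(s_1, k_1) = 0x92E2
s_3 = Round(s_2, k_2) = 0xE2D4

0xE2D4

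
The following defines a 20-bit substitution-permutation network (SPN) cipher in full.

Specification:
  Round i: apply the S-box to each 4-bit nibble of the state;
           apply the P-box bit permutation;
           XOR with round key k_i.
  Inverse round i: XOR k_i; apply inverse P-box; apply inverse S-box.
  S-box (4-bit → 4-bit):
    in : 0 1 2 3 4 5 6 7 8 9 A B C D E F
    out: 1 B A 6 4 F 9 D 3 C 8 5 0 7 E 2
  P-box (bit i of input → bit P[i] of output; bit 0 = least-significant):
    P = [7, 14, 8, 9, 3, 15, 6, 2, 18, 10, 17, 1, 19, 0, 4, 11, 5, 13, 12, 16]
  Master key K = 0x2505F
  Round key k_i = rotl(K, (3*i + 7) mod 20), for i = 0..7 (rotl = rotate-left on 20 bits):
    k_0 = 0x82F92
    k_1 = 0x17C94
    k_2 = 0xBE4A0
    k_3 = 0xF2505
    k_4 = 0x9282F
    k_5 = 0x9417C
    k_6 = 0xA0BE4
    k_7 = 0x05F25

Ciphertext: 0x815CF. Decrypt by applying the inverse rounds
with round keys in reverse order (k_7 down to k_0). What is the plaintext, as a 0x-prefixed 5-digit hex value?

s_0 = ciphertext = 0x815CF
s_1 = InvRound(s_0, k_7) = 0x06AB1
s_2 = InvRound(s_1, k_6) = 0xFD493
s_3 = InvRound(s_2, k_5) = 0xBF55B
s_4 = InvRound(s_3, k_4) = 0xB93E3
s_5 = InvRound(s_4, k_3) = 0xDC1E6
s_6 = InvRound(s_5, k_2) = 0xFC594
s_7 = InvRound(s_6, k_1) = 0x36BF4
s_8 = InvRound(s_7, k_0) = 0x60E9F

0x60E9F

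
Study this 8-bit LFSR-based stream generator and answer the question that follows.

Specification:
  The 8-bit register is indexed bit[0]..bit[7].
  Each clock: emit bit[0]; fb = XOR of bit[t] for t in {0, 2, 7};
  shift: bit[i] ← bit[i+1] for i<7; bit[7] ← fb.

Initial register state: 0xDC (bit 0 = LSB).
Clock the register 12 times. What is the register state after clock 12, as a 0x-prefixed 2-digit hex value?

0x52

reg_0 = 0xDC
clock 1: out=0, reg = 0x6E
clock 2: out=0, reg = 0xB7
clock 3: out=1, reg = 0xDB
clock 4: out=1, reg = 0x6D
clock 5: out=1, reg = 0x36
clock 6: out=0, reg = 0x9B
clock 7: out=1, reg = 0x4D
clock 8: out=1, reg = 0x26
clock 9: out=0, reg = 0x93
clock 10: out=1, reg = 0x49
clock 11: out=1, reg = 0xA4
clock 12: out=0, reg = 0x52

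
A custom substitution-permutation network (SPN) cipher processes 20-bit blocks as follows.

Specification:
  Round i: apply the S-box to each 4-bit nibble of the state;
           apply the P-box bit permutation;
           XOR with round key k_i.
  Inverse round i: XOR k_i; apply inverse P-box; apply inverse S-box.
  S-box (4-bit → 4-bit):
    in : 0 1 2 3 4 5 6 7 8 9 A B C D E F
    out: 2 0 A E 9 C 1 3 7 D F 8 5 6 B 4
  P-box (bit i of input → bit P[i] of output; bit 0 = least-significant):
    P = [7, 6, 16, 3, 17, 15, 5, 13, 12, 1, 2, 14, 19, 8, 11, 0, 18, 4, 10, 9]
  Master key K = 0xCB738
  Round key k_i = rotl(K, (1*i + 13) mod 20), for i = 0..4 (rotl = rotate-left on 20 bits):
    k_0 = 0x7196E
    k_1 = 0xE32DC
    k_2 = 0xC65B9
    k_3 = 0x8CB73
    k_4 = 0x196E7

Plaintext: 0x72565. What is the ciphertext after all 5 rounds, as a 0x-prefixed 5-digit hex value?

s_0 = plaintext = 0x72565
s_1 = Round(s_0, k_0) = 0x05873
s_2 = Round(s_1, k_1) = 0xDAA83
s_3 = Round(s_2, k_2) = 0x7B8C6
s_4 = Round(s_3, k_3) = 0xEDBC4
s_5 = Round(s_4, k_4) = 0x7DD5F

0x7DD5F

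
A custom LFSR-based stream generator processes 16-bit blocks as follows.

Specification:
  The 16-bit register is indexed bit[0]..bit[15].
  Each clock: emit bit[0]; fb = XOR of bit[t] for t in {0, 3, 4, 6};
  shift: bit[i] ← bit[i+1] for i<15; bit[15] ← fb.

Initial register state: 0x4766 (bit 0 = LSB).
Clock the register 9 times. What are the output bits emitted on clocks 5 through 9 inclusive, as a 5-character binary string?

01101

reg_0 = 0x4766
clock 1: out=0, reg = 0xA3B3
clock 2: out=1, reg = 0x51D9
clock 3: out=1, reg = 0x28EC
clock 4: out=0, reg = 0x1476
clock 5: out=0, reg = 0x0A3B
clock 6: out=1, reg = 0x851D
clock 7: out=1, reg = 0xC28E
clock 8: out=0, reg = 0xE147
clock 9: out=1, reg = 0x70A3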